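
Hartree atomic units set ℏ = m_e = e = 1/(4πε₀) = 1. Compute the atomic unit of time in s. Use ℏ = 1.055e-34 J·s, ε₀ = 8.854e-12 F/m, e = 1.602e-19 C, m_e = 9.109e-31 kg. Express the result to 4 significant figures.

2.423e-17 s

From ℏ = m_e = e = 1/(4πε₀) = 1 the time scale is τ_au = (4πε₀)²ℏ³/(m_e e⁴).
E_h = 4.354e-18 J
ℏ/E_h = 2.423e-17 s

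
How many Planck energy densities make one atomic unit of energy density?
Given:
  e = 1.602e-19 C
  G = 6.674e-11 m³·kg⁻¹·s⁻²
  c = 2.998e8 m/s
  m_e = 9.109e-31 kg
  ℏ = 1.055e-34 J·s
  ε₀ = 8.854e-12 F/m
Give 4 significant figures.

atomic unit of energy density: u_au = E_h/a₀³ = m_e⁴e¹⁰/((4πε₀)⁵ℏ⁸) = 2.929e13 J/m³
Planck energy density: u_P = c⁷/(ℏG²) = 4.632e113 J/m³
ratio = 2.929e13 / 4.632e113 = 6.323e-101

6.323e-101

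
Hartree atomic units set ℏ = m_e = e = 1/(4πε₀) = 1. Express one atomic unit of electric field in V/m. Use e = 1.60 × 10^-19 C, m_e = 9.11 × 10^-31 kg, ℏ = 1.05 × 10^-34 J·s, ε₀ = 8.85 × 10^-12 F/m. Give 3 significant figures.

5.20 × 10^11 V/m

Dimensional analysis gives E_au = E_h/(e a₀) = m_e²e⁵/((4πε₀)³ℏ⁴).
E_h = 4.38 × 10^-18 J
a₀ = 5.26 × 10^-11 m
E_h/(e·a₀) = 5.20 × 10^11 V/m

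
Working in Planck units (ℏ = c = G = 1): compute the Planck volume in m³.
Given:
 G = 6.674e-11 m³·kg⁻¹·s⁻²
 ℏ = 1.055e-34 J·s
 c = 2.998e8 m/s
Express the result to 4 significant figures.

4.224e-105 m³

Dimensional analysis gives V_P = (ℏG/c³)^(3/2).
  = √(1.784e-209)
  = 4.224e-105 m³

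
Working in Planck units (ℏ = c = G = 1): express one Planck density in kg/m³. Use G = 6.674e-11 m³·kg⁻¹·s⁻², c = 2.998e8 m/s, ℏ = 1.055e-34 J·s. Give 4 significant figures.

5.154e96 kg/m³

From ℏ = c = G = 1 the density scale is ρ_P = c⁵/(ℏG²).
  = 2.422e42 / 4.699e-55
  = 5.154e96 kg/m³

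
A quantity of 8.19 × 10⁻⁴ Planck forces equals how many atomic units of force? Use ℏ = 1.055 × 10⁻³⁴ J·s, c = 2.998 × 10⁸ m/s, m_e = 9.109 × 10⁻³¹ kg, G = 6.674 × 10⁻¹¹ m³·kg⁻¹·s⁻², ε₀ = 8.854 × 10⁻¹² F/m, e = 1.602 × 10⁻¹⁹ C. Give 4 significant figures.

Planck force: F_P = c⁴/G = 1.210 × 10⁴⁴ N
atomic unit of force: F_au = E_h/a₀ = m_e²e⁶/((4πε₀)³ℏ⁴) = 8.220 × 10⁻⁸ N
8.19 × 10⁻⁴ × 1.210 × 10⁴⁴ / 8.220 × 10⁻⁸ = 1.206 × 10⁴⁸

1.206 × 10⁴⁸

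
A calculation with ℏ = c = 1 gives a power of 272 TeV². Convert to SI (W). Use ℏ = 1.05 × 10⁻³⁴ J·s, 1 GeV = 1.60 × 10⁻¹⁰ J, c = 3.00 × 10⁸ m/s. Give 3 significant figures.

6.63 × 10²² W

Power is [E]/[T] = [E]²/ℏ.
1 GeV² → 1/ℏ × (1 GeV in J)² = 2.44 × 10¹⁴ W.
Convert the energy scale: 272 TeV² = 2.72 × 10⁸ GeV².
Result: 2.72 × 10⁸ × 2.44 × 10¹⁴ = 6.63 × 10²² W.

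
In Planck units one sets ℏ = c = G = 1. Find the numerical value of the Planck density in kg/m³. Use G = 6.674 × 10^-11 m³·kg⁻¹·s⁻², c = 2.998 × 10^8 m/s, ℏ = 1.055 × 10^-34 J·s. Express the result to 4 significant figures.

5.154 × 10^96 kg/m³

ρ_P = c⁵/(ℏG²)
  = 2.422 × 10^42 / 4.699 × 10^-55
  = 5.154 × 10^96 kg/m³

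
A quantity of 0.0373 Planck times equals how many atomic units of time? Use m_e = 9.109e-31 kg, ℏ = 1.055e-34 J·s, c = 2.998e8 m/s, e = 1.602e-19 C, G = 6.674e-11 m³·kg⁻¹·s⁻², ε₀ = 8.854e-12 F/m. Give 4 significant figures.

8.301e-29

Planck time: t_P = √(ℏG/c⁵) = 5.392e-44 s
atomic unit of time: τ_au = (4πε₀)²ℏ³/(m_e e⁴) = 2.423e-17 s
0.0373 × 5.392e-44 / 2.423e-17 = 8.301e-29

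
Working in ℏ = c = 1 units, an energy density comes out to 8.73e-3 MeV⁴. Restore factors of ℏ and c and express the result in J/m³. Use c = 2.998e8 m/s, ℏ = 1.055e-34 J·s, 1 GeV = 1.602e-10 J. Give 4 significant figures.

1.817e23 J/m³

[E]/[L]³ = [E]⁴/(ℏc)³; restore (ℏc)⁻³.
1 GeV⁴ → 1/(ℏc)³ × (1 GeV in J)⁴ = 2.082e37 J/m³.
Convert the energy scale: 8.73e-3 MeV⁴ = 8.73e-15 GeV⁴.
Result: 8.73e-15 × 2.082e37 = 1.817e23 J/m³.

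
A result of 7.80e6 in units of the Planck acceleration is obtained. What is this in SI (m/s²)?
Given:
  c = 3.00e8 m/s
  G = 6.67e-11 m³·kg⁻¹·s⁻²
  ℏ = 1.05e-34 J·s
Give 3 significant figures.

4.36e58 m/s²

One Planck acceleration: a_P = √(c⁷/(ℏG)) = 5.59e51 m/s².
7.80e6 × 5.59e51 m/s² = 4.36e58 m/s²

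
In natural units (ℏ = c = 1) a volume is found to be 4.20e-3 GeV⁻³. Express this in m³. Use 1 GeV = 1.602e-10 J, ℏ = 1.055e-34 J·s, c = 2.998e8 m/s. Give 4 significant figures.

Volume is [L]³ = [E]⁻³·(ℏc)³.
1 GeV⁻³ → (ℏc)³ × (1 GeV in J)⁻³ = 7.696e-48 m³.
Result: 4.20e-3 × 7.696e-48 = 3.232e-50 m³.

3.232e-50 m³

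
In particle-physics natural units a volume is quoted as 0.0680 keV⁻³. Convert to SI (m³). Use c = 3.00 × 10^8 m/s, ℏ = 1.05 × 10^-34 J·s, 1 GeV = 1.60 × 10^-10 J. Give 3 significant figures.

5.19 × 10^-31 m³

Volume is [L]³ = [E]⁻³·(ℏc)³.
1 GeV⁻³ → (ℏc)³ × (1 GeV in J)⁻³ = 7.63 × 10^-48 m³.
Convert the energy scale: 0.0680 keV⁻³ = 6.80 × 10^16 GeV⁻³.
Result: 6.80 × 10^16 × 7.63 × 10^-48 = 5.19 × 10^-31 m³.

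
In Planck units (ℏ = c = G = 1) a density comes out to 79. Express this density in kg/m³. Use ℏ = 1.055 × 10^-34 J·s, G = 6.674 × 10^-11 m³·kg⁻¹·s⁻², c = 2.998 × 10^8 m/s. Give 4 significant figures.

One Planck density: ρ_P = c⁵/(ℏG²) = 5.154 × 10^96 kg/m³.
79 × 5.154 × 10^96 kg/m³ = 4.072 × 10^98 kg/m³

4.072 × 10^98 kg/m³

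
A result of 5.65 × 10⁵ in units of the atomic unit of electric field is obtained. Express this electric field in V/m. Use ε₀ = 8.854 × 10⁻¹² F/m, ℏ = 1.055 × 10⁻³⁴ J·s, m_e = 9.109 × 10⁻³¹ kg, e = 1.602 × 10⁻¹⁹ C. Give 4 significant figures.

2.899 × 10¹⁷ V/m

One atomic unit of electric field: E_au = E_h/(e a₀) = m_e²e⁵/((4πε₀)³ℏ⁴) = 5.131 × 10¹¹ V/m.
5.65 × 10⁵ × 5.131 × 10¹¹ V/m = 2.899 × 10¹⁷ V/m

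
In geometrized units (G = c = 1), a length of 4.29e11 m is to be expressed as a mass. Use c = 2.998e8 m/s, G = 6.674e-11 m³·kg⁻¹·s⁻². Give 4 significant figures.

Length → mass via c²/G.
4.29e11 m × (c²/G) = 5.777e38 kg

5.777e38 kg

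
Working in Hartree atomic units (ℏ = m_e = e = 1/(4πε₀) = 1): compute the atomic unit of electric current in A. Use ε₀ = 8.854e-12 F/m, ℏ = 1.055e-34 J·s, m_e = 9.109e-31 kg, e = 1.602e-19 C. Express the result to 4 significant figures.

6.612e-3 A

The unique combination of the constants set to 1 with dimensions of current is I_au = e E_h/ℏ = m_e e⁵/((4πε₀)²ℏ³).
E_h = 4.354e-18 J
e·E_h/ℏ = 6.612e-3 A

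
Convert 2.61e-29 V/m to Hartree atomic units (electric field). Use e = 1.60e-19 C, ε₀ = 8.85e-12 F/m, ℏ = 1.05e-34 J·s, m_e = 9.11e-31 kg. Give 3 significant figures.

atomic unit of electric field: E_au = E_h/(e a₀) = m_e²e⁵/((4πε₀)³ℏ⁴) = 5.20e11 V/m.
2.61e-29 / 5.20e11 = 5.01e-41

5.01e-41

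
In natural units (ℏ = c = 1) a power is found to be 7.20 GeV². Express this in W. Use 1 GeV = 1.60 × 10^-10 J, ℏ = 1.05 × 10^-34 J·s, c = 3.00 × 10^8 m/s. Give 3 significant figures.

Power is [E]/[T] = [E]²/ℏ.
1 GeV² → 1/ℏ × (1 GeV in J)² = 2.44 × 10^14 W.
Result: 7.20 × 2.44 × 10^14 = 1.76 × 10^15 W.

1.76 × 10^15 W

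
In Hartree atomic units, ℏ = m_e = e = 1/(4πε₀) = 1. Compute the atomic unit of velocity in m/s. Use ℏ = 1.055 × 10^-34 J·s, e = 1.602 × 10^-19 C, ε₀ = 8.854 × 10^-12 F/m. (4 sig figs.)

2.186 × 10^6 m/s

The unique combination of the constants set to 1 with dimensions of velocity is v_au = e²/(4πε₀ℏ).
  = 2.566 × 10^-38 / 1.174 × 10^-44
  = 2.186 × 10^6 m/s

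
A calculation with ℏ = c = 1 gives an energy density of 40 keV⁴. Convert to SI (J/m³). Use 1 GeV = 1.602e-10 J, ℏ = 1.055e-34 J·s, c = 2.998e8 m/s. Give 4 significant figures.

[E]/[L]³ = [E]⁴/(ℏc)³; restore (ℏc)⁻³.
1 GeV⁴ → 1/(ℏc)³ × (1 GeV in J)⁴ = 2.082e37 J/m³.
Convert the energy scale: 40 keV⁴ = 4.00e-23 GeV⁴.
Result: 4.00e-23 × 2.082e37 = 8.326e14 J/m³.

8.326e14 J/m³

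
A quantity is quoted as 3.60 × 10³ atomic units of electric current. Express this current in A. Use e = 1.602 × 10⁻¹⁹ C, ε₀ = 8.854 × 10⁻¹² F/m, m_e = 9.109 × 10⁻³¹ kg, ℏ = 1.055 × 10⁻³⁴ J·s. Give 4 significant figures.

23.80 A

One atomic unit of electric current: I_au = e E_h/ℏ = m_e e⁵/((4πε₀)²ℏ³) = 6.612 × 10⁻³ A.
3.60 × 10³ × 6.612 × 10⁻³ A = 23.80 A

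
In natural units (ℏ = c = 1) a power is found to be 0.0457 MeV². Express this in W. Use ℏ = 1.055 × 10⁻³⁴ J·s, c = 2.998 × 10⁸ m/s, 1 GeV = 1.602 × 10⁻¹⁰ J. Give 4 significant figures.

1.112 × 10⁷ W

Power is [E]/[T] = [E]²/ℏ.
1 GeV² → 1/ℏ × (1 GeV in J)² = 2.433 × 10¹⁴ W.
Convert the energy scale: 0.0457 MeV² = 4.57 × 10⁻⁸ GeV².
Result: 4.57 × 10⁻⁸ × 2.433 × 10¹⁴ = 1.112 × 10⁷ W.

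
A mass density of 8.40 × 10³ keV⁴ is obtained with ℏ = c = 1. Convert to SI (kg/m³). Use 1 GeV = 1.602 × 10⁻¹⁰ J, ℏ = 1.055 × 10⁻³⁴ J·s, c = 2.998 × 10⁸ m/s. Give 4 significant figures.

Mass density is [E]/(c²[L]³) = [E]⁴/(ℏ³c⁵).
1 GeV⁴ → 1/(ℏ³c⁵) × (1 GeV in J)⁴ = 2.316 × 10²⁰ kg/m³.
Convert the energy scale: 8.40 × 10³ keV⁴ = 8.40 × 10⁻²¹ GeV⁴.
Result: 8.40 × 10⁻²¹ × 2.316 × 10²⁰ = 1.945 kg/m³.

1.945 kg/m³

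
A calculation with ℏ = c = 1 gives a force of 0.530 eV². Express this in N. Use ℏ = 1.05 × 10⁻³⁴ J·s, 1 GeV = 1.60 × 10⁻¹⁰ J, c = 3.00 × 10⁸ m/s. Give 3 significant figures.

4.31 × 10⁻¹³ N

Force is [E]/[L] = [E]²/(ℏc); restore (ℏc)⁻¹.
1 GeV² → 1/(ℏc) × (1 GeV in J)² = 8.13 × 10⁵ N.
Convert the energy scale: 0.530 eV² = 5.30 × 10⁻¹⁹ GeV².
Result: 5.30 × 10⁻¹⁹ × 8.13 × 10⁵ = 4.31 × 10⁻¹³ N.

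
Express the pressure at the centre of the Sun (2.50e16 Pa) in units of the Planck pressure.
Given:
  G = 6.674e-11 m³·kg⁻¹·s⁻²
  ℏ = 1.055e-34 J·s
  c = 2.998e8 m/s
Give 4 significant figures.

Planck pressure: p_P = c⁷/(ℏG²) = 4.632e113 Pa.
2.50e16 / 4.632e113 = 5.397e-98

5.397e-98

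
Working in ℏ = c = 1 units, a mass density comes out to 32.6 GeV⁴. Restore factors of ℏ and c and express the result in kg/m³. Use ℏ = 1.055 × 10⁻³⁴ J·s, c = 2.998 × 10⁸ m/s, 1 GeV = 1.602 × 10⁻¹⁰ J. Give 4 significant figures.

Mass density is [E]/(c²[L]³) = [E]⁴/(ℏ³c⁵).
1 GeV⁴ → 1/(ℏ³c⁵) × (1 GeV in J)⁴ = 2.316 × 10²⁰ kg/m³.
Result: 32.6 × 2.316 × 10²⁰ = 7.550 × 10²¹ kg/m³.

7.550 × 10²¹ kg/m³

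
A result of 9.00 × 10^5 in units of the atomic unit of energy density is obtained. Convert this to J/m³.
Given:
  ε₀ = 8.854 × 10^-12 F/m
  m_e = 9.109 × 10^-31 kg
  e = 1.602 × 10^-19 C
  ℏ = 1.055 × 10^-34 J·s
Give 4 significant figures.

2.636 × 10^19 J/m³

One atomic unit of energy density: u_au = E_h/a₀³ = m_e⁴e¹⁰/((4πε₀)⁵ℏ⁸) = 2.929 × 10^13 J/m³.
9.00 × 10^5 × 2.929 × 10^13 J/m³ = 2.636 × 10^19 J/m³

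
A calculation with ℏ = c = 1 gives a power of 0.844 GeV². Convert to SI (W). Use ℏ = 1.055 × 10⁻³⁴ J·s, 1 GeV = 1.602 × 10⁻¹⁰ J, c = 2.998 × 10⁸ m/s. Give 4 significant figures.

2.053 × 10¹⁴ W

Power is [E]/[T] = [E]²/ℏ.
1 GeV² → 1/ℏ × (1 GeV in J)² = 2.433 × 10¹⁴ W.
Result: 0.844 × 2.433 × 10¹⁴ = 2.053 × 10¹⁴ W.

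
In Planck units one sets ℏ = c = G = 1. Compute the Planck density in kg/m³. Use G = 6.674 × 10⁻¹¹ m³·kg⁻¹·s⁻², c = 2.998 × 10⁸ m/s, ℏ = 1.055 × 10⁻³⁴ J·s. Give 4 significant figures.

ρ_P = c⁵/(ℏG²)
  = 2.422 × 10⁴² / 4.699 × 10⁻⁵⁵
  = 5.154 × 10⁹⁶ kg/m³

5.154 × 10⁹⁶ kg/m³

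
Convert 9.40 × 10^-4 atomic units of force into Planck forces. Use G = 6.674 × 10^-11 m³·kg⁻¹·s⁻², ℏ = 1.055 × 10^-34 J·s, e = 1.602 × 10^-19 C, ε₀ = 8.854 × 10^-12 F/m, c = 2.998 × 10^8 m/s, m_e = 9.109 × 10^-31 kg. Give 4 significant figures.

atomic unit of force: F_au = E_h/a₀ = m_e²e⁶/((4πε₀)³ℏ⁴) = 8.220 × 10^-8 N
Planck force: F_P = c⁴/G = 1.210 × 10^44 N
9.40 × 10^-4 × 8.220 × 10^-8 / 1.210 × 10^44 = 6.383 × 10^-55

6.383 × 10^-55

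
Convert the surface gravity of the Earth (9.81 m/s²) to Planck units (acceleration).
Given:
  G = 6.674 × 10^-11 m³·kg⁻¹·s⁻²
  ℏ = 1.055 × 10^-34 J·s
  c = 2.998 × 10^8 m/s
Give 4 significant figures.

1.764 × 10^-51

Planck acceleration: a_P = √(c⁷/(ℏG)) = 5.560 × 10^51 m/s².
9.81 / 5.560 × 10^51 = 1.764 × 10^-51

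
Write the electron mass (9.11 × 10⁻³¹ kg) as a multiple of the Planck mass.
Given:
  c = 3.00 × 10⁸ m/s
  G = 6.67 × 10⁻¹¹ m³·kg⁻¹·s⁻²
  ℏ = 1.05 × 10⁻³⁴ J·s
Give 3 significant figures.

Planck mass: m_P = √(ℏc/G) = 2.17 × 10⁻⁸ kg.
9.11 × 10⁻³¹ / 2.17 × 10⁻⁸ = 4.19 × 10⁻²³

4.19 × 10⁻²³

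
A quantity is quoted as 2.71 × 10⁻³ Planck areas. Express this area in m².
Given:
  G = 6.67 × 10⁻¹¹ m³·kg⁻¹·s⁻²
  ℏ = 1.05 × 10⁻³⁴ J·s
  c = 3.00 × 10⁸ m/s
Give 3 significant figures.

One Planck area: A_P = ℏG/c³ = 2.59 × 10⁻⁷⁰ m².
2.71 × 10⁻³ × 2.59 × 10⁻⁷⁰ m² = 7.03 × 10⁻⁷³ m²

7.03 × 10⁻⁷³ m²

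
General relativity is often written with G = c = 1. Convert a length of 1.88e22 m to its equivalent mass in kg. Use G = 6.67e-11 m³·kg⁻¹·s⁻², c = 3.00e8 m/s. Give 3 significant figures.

Length → mass via c²/G.
1.88e22 m × (c²/G) = 2.54e49 kg

2.54e49 kg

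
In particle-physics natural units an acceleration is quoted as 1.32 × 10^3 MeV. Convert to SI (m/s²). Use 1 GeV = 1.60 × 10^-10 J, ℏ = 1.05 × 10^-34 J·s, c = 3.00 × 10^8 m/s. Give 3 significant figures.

Acceleration is [L]/[T]² = c·[E]/ℏ.
1 GeV → c/ℏ × (1 GeV in J) = 4.57 × 10^32 m/s².
Convert the energy scale: 1.32 × 10^3 MeV = 1.32 GeV.
Result: 1.32 × 4.57 × 10^32 = 6.03 × 10^32 m/s².

6.03 × 10^32 m/s²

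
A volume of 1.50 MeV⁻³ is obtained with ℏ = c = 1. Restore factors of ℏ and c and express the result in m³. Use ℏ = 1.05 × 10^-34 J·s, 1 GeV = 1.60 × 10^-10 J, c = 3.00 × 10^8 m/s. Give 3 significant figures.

Volume is [L]³ = [E]⁻³·(ℏc)³.
1 GeV⁻³ → (ℏc)³ × (1 GeV in J)⁻³ = 7.63 × 10^-48 m³.
Convert the energy scale: 1.50 MeV⁻³ = 1.50 × 10^9 GeV⁻³.
Result: 1.50 × 10^9 × 7.63 × 10^-48 = 1.14 × 10^-38 m³.

1.14 × 10^-38 m³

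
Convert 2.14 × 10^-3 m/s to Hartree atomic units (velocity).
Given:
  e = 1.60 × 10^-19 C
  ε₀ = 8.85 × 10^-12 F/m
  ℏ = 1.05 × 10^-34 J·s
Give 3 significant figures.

9.76 × 10^-10

atomic unit of velocity: v_au = e²/(4πε₀ℏ) = 2.19 × 10^6 m/s.
2.14 × 10^-3 / 2.19 × 10^6 = 9.76 × 10^-10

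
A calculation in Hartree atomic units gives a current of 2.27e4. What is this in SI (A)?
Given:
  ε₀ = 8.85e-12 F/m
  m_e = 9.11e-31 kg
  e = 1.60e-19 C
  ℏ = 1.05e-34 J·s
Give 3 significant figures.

One atomic unit of electric current: I_au = e E_h/ℏ = m_e e⁵/((4πε₀)²ℏ³) = 6.67e-3 A.
2.27e4 × 6.67e-3 A = 151 A

151 A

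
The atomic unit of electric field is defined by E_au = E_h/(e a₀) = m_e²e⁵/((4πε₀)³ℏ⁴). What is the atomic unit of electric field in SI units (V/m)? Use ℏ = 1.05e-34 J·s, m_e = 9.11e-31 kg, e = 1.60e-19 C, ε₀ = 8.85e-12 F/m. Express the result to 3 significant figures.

5.20e11 V/m

E_au = E_h/(e a₀) = m_e²e⁵/((4πε₀)³ℏ⁴)
E_h = 4.38e-18 J
a₀ = 5.26e-11 m
E_h/(e·a₀) = 5.20e11 V/m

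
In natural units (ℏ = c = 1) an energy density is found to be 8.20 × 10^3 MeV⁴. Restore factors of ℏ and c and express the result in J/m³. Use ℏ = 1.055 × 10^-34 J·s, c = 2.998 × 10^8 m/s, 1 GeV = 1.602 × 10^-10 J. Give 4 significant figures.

1.707 × 10^29 J/m³

[E]/[L]³ = [E]⁴/(ℏc)³; restore (ℏc)⁻³.
1 GeV⁴ → 1/(ℏc)³ × (1 GeV in J)⁴ = 2.082 × 10^37 J/m³.
Convert the energy scale: 8.20 × 10^3 MeV⁴ = 8.20 × 10^-9 GeV⁴.
Result: 8.20 × 10^-9 × 2.082 × 10^37 = 1.707 × 10^29 J/m³.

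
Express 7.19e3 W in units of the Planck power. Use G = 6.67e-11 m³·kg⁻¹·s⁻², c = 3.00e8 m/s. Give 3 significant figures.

Planck power: P_P = c⁵/G = 3.64e52 W.
7.19e3 / 3.64e52 = 1.97e-49

1.97e-49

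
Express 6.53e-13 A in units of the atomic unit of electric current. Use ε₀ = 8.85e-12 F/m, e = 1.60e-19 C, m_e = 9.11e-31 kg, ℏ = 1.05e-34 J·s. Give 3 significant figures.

9.79e-11

atomic unit of electric current: I_au = e E_h/ℏ = m_e e⁵/((4πε₀)²ℏ³) = 6.67e-3 A.
6.53e-13 / 6.67e-3 = 9.79e-11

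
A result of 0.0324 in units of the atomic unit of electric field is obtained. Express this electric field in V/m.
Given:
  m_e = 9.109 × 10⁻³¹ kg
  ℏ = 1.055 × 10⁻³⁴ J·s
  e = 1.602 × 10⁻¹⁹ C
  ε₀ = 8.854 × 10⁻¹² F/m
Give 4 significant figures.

1.662 × 10¹⁰ V/m

One atomic unit of electric field: E_au = E_h/(e a₀) = m_e²e⁵/((4πε₀)³ℏ⁴) = 5.131 × 10¹¹ V/m.
0.0324 × 5.131 × 10¹¹ V/m = 1.662 × 10¹⁰ V/m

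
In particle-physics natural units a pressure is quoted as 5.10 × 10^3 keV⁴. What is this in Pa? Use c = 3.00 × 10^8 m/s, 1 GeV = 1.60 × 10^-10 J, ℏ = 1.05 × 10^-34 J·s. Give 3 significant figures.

Pressure is [E]/[L]³ = [E]⁴/(ℏc)³.
1 GeV⁴ → 1/(ℏc)³ × (1 GeV in J)⁴ = 2.10 × 10^37 Pa.
Convert the energy scale: 5.10 × 10^3 keV⁴ = 5.10 × 10^-21 GeV⁴.
Result: 5.10 × 10^-21 × 2.10 × 10^37 = 1.07 × 10^17 Pa.

1.07 × 10^17 Pa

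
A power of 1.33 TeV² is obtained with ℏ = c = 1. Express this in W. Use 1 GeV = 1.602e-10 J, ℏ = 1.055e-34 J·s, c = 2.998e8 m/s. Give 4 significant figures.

3.235e20 W

Power is [E]/[T] = [E]²/ℏ.
1 GeV² → 1/ℏ × (1 GeV in J)² = 2.433e14 W.
Convert the energy scale: 1.33 TeV² = 1.33e6 GeV².
Result: 1.33e6 × 2.433e14 = 3.235e20 W.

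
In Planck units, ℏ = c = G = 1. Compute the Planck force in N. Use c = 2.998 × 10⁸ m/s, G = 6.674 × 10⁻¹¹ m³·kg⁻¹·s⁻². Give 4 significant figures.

1.210 × 10⁴⁴ N

From ℏ = c = G = 1 the force scale is F_P = c⁴/G.
  = 8.078 × 10³³ / 6.674 × 10⁻¹¹
  = 1.210 × 10⁴⁴ N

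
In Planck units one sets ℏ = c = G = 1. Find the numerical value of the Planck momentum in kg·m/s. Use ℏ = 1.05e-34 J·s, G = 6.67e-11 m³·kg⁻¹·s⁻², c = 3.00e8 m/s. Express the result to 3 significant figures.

6.52 kg·m/s

p_P = √(ℏc³/G)
  = √(42.5)
  = 6.52 kg·m/s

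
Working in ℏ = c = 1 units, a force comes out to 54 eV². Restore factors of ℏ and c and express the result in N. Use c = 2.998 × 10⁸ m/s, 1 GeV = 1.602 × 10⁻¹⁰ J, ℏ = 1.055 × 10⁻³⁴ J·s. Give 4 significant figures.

Force is [E]/[L] = [E]²/(ℏc); restore (ℏc)⁻¹.
1 GeV² → 1/(ℏc) × (1 GeV in J)² = 8.114 × 10⁵ N.
Convert the energy scale: 54 eV² = 5.40 × 10⁻¹⁷ GeV².
Result: 5.40 × 10⁻¹⁷ × 8.114 × 10⁵ = 4.382 × 10⁻¹¹ N.

4.382 × 10⁻¹¹ N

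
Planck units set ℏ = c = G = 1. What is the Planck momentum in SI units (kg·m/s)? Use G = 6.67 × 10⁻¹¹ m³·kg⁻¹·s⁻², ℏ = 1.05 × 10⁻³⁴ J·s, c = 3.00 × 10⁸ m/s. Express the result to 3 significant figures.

The unique combination of the constants set to 1 with dimensions of momentum is p_P = √(ℏc³/G).
  = √(42.5)
  = 6.52 kg·m/s

6.52 kg·m/s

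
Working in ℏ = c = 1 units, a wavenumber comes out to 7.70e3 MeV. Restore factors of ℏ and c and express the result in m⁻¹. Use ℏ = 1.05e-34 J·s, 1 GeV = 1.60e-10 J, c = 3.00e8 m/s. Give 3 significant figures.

3.91e16 m⁻¹

Inverse length is [E]/(ℏc).
1 GeV → 1/(ℏc) × (1 GeV in J) = 5.08e15 m⁻¹.
Convert the energy scale: 7.70e3 MeV = 7.70 GeV.
Result: 7.70 × 5.08e15 = 3.91e16 m⁻¹.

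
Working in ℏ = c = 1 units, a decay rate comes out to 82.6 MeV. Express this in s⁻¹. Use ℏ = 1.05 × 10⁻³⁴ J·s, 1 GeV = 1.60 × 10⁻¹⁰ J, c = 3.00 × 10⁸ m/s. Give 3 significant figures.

1.26 × 10²³ s⁻¹

A rate is [E]/ℏ; divide by ℏ.
1 GeV → 1/ℏ × (1 GeV in J) = 1.52 × 10²⁴ s⁻¹.
Convert the energy scale: 82.6 MeV = 0.0826 GeV.
Result: 0.0826 × 1.52 × 10²⁴ = 1.26 × 10²³ s⁻¹.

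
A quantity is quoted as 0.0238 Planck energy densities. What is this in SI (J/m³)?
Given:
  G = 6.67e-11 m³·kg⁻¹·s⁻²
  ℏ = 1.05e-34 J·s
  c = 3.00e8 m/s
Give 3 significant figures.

1.11e112 J/m³

One Planck energy density: u_P = c⁷/(ℏG²) = 4.68e113 J/m³.
0.0238 × 4.68e113 J/m³ = 1.11e112 J/m³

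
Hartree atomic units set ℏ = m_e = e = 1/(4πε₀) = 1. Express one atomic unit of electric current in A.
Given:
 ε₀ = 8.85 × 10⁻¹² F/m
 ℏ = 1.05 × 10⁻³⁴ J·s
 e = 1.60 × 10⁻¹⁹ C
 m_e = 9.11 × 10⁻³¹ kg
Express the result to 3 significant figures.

The unique combination of the constants set to 1 with dimensions of current is I_au = e E_h/ℏ = m_e e⁵/((4πε₀)²ℏ³).
E_h = 4.38 × 10⁻¹⁸ J
e·E_h/ℏ = 6.67 × 10⁻³ A

6.67 × 10⁻³ A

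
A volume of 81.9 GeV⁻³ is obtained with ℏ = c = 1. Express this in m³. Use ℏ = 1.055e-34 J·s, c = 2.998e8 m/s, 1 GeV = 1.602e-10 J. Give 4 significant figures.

6.303e-46 m³

Volume is [L]³ = [E]⁻³·(ℏc)³.
1 GeV⁻³ → (ℏc)³ × (1 GeV in J)⁻³ = 7.696e-48 m³.
Result: 81.9 × 7.696e-48 = 6.303e-46 m³.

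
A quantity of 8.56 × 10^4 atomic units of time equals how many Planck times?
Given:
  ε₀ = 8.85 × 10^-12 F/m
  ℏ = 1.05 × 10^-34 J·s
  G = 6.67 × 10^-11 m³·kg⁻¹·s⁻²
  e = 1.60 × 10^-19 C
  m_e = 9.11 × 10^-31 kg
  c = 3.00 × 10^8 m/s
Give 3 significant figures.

3.82 × 10^31

atomic unit of time: τ_au = (4πε₀)²ℏ³/(m_e e⁴) = 2.40 × 10^-17 s
Planck time: t_P = √(ℏG/c⁵) = 5.37 × 10^-44 s
8.56 × 10^4 × 2.40 × 10^-17 / 5.37 × 10^-44 = 3.82 × 10^31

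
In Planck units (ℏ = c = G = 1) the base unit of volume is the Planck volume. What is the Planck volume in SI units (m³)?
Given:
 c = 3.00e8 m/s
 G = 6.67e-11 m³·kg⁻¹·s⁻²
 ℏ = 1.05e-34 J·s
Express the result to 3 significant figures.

4.18e-105 m³

V_P = (ℏG/c³)^(3/2)
  = √(1.75e-209)
  = 4.18e-105 m³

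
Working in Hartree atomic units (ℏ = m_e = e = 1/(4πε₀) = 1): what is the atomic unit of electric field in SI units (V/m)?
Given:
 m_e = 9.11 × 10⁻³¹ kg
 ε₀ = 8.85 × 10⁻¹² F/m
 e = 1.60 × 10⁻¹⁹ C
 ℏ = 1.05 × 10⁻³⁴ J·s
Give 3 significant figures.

Dimensional analysis gives E_au = E_h/(e a₀) = m_e²e⁵/((4πε₀)³ℏ⁴).
E_h = 4.38 × 10⁻¹⁸ J
a₀ = 5.26 × 10⁻¹¹ m
E_h/(e·a₀) = 5.20 × 10¹¹ V/m

5.20 × 10¹¹ V/m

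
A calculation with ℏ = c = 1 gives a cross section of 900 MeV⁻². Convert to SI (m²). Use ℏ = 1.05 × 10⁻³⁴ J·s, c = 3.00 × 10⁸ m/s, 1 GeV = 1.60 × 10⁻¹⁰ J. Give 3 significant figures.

Area is [L]² = [E]⁻²·(ℏc)²; restore (ℏc)².
1 GeV⁻² → (ℏc)² × (1 GeV in J)⁻² = 3.88 × 10⁻³² m².
Convert the energy scale: 900 MeV⁻² = 9.00 × 10⁸ GeV⁻².
Result: 9.00 × 10⁸ × 3.88 × 10⁻³² = 3.49 × 10⁻²³ m².

3.49 × 10⁻²³ m²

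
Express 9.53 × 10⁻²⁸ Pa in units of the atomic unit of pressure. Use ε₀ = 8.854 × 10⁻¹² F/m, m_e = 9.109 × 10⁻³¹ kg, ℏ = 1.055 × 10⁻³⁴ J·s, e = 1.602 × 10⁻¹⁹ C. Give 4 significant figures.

3.254 × 10⁻⁴¹

atomic unit of pressure: P_au = E_h/a₀³ = m_e⁴e¹⁰/((4πε₀)⁵ℏ⁸) = 2.929 × 10¹³ Pa.
9.53 × 10⁻²⁸ / 2.929 × 10¹³ = 3.254 × 10⁻⁴¹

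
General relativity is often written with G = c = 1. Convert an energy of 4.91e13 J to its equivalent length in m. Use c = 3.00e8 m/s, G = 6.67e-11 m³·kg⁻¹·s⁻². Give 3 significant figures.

4.04e-31 m

Energy → length via G/c⁴.
4.91e13 J × (G/c⁴) = 4.04e-31 m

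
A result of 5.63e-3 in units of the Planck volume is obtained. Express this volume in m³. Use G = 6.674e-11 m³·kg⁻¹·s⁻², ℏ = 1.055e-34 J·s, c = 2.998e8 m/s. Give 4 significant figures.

2.378e-107 m³

One Planck volume: V_P = (ℏG/c³)^(3/2) = 4.224e-105 m³.
5.63e-3 × 4.224e-105 m³ = 2.378e-107 m³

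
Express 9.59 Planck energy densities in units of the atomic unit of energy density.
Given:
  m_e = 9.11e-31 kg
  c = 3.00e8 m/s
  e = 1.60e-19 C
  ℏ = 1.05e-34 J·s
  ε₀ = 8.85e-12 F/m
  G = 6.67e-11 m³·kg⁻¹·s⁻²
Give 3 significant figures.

Planck energy density: u_P = c⁷/(ℏG²) = 4.68e113 J/m³
atomic unit of energy density: u_au = E_h/a₀³ = m_e⁴e¹⁰/((4πε₀)⁵ℏ⁸) = 3.01e13 J/m³
9.59 × 4.68e113 / 3.01e13 = 1.49e101

1.49e101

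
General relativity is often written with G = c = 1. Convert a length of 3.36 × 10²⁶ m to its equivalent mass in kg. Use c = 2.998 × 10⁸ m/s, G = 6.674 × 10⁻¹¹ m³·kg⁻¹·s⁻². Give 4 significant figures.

Length → mass via c²/G.
3.36 × 10²⁶ m × (c²/G) = 4.525 × 10⁵³ kg

4.525 × 10⁵³ kg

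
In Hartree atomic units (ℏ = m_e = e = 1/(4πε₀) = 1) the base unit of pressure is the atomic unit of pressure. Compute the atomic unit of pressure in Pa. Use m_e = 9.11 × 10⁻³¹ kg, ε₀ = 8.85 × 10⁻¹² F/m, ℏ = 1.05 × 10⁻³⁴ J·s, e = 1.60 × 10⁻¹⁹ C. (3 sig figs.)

3.01 × 10¹³ Pa

P_au = E_h/a₀³ = m_e⁴e¹⁰/((4πε₀)⁵ℏ⁸)
E_h = 4.38 × 10⁻¹⁸ J
a₀ = 5.26 × 10⁻¹¹ m
E_h/a₀³ = 3.01 × 10¹³ Pa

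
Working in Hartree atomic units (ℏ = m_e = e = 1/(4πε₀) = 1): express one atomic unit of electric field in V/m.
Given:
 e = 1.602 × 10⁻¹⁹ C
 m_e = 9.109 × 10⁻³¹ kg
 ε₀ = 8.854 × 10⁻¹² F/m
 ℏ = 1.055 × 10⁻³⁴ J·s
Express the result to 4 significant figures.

Dimensional analysis gives E_au = E_h/(e a₀) = m_e²e⁵/((4πε₀)³ℏ⁴).
E_h = 4.354 × 10⁻¹⁸ J
a₀ = 5.297 × 10⁻¹¹ m
E_h/(e·a₀) = 5.131 × 10¹¹ V/m

5.131 × 10¹¹ V/m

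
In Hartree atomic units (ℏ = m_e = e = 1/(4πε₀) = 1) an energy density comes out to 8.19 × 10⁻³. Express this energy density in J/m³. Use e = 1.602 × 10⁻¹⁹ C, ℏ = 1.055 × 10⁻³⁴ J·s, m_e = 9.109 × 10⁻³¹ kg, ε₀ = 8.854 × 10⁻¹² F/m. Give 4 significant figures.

2.399 × 10¹¹ J/m³

One atomic unit of energy density: u_au = E_h/a₀³ = m_e⁴e¹⁰/((4πε₀)⁵ℏ⁸) = 2.929 × 10¹³ J/m³.
8.19 × 10⁻³ × 2.929 × 10¹³ J/m³ = 2.399 × 10¹¹ J/m³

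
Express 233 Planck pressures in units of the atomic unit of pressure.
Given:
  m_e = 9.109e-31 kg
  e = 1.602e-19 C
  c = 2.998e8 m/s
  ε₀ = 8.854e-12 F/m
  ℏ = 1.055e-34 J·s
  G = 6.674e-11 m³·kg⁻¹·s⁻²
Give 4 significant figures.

Planck pressure: p_P = c⁷/(ℏG²) = 4.632e113 Pa
atomic unit of pressure: P_au = E_h/a₀³ = m_e⁴e¹⁰/((4πε₀)⁵ℏ⁸) = 2.929e13 Pa
233 × 4.632e113 / 2.929e13 = 3.685e102

3.685e102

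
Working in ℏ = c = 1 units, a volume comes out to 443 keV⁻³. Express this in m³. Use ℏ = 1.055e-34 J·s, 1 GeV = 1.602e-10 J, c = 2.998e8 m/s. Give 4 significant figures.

3.409e-27 m³

Volume is [L]³ = [E]⁻³·(ℏc)³.
1 GeV⁻³ → (ℏc)³ × (1 GeV in J)⁻³ = 7.696e-48 m³.
Convert the energy scale: 443 keV⁻³ = 4.43e20 GeV⁻³.
Result: 4.43e20 × 7.696e-48 = 3.409e-27 m³.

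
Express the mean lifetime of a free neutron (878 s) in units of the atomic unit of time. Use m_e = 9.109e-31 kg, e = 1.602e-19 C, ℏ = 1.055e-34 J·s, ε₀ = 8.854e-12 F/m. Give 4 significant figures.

atomic unit of time: τ_au = (4πε₀)²ℏ³/(m_e e⁴) = 2.423e-17 s.
878 / 2.423e-17 = 3.624e19

3.624e19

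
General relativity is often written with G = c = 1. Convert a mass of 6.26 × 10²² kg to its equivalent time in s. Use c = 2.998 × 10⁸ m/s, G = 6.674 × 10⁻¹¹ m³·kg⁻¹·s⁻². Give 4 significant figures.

1.550 × 10⁻¹³ s

Mass → time via G/c³.
6.26 × 10²² kg × (G/c³) = 1.550 × 10⁻¹³ s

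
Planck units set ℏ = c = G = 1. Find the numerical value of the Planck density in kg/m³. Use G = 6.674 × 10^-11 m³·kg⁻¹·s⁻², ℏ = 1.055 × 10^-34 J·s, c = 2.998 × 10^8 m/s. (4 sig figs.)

From ℏ = c = G = 1 the density scale is ρ_P = c⁵/(ℏG²).
  = 2.422 × 10^42 / 4.699 × 10^-55
  = 5.154 × 10^96 kg/m³

5.154 × 10^96 kg/m³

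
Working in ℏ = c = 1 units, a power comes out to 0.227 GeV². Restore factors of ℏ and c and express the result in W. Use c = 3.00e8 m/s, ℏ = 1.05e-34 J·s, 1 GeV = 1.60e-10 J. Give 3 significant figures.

Power is [E]/[T] = [E]²/ℏ.
1 GeV² → 1/ℏ × (1 GeV in J)² = 2.44e14 W.
Result: 0.227 × 2.44e14 = 5.53e13 W.

5.53e13 W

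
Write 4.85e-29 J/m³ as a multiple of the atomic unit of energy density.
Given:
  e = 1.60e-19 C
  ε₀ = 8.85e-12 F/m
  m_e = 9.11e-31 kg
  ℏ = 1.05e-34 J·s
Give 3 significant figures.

1.61e-42

atomic unit of energy density: u_au = E_h/a₀³ = m_e⁴e¹⁰/((4πε₀)⁵ℏ⁸) = 3.01e13 J/m³.
4.85e-29 / 3.01e13 = 1.61e-42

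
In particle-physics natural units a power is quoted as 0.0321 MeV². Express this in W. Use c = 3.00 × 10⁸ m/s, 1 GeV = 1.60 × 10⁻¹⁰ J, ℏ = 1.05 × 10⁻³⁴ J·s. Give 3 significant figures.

7.83 × 10⁶ W

Power is [E]/[T] = [E]²/ℏ.
1 GeV² → 1/ℏ × (1 GeV in J)² = 2.44 × 10¹⁴ W.
Convert the energy scale: 0.0321 MeV² = 3.21 × 10⁻⁸ GeV².
Result: 3.21 × 10⁻⁸ × 2.44 × 10¹⁴ = 7.83 × 10⁶ W.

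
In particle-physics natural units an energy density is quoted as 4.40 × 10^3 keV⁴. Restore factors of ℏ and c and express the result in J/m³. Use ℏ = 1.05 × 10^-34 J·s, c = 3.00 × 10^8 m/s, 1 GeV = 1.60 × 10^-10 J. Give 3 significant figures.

[E]/[L]³ = [E]⁴/(ℏc)³; restore (ℏc)⁻³.
1 GeV⁴ → 1/(ℏc)³ × (1 GeV in J)⁴ = 2.10 × 10^37 J/m³.
Convert the energy scale: 4.40 × 10^3 keV⁴ = 4.40 × 10^-21 GeV⁴.
Result: 4.40 × 10^-21 × 2.10 × 10^37 = 9.23 × 10^16 J/m³.

9.23 × 10^16 J/m³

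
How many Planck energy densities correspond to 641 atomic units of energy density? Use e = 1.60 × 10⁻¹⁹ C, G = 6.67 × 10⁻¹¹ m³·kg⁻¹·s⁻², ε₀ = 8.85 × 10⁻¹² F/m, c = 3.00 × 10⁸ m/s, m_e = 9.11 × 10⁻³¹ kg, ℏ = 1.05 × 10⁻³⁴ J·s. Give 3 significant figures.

4.13 × 10⁻⁹⁸

atomic unit of energy density: u_au = E_h/a₀³ = m_e⁴e¹⁰/((4πε₀)⁵ℏ⁸) = 3.01 × 10¹³ J/m³
Planck energy density: u_P = c⁷/(ℏG²) = 4.68 × 10¹¹³ J/m³
641 × 3.01 × 10¹³ / 4.68 × 10¹¹³ = 4.13 × 10⁻⁹⁸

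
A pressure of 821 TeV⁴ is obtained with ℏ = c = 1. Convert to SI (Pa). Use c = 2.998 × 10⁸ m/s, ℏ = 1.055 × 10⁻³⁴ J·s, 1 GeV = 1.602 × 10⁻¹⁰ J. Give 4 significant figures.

1.709 × 10⁵² Pa

Pressure is [E]/[L]³ = [E]⁴/(ℏc)³.
1 GeV⁴ → 1/(ℏc)³ × (1 GeV in J)⁴ = 2.082 × 10³⁷ Pa.
Convert the energy scale: 821 TeV⁴ = 8.21 × 10¹⁴ GeV⁴.
Result: 8.21 × 10¹⁴ × 2.082 × 10³⁷ = 1.709 × 10⁵² Pa.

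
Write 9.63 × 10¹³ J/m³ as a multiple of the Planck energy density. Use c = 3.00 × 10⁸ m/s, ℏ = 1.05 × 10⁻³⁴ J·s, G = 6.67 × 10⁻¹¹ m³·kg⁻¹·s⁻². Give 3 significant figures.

2.06 × 10⁻¹⁰⁰

Planck energy density: u_P = c⁷/(ℏG²) = 4.68 × 10¹¹³ J/m³.
9.63 × 10¹³ / 4.68 × 10¹¹³ = 2.06 × 10⁻¹⁰⁰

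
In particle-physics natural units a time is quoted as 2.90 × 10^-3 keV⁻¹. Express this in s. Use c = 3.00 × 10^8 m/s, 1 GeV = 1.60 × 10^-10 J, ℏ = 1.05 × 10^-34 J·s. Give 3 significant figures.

A time is [E]⁻¹ in ℏ=c=1; restore one factor of ℏ.
1 GeV⁻¹ → ℏ × (1 GeV in J)⁻¹ = 6.56 × 10^-25 s.
Convert the energy scale: 2.90 × 10^-3 keV⁻¹ = 2.90 × 10^3 GeV⁻¹.
Result: 2.90 × 10^3 × 6.56 × 10^-25 = 1.90 × 10^-21 s.

1.90 × 10^-21 s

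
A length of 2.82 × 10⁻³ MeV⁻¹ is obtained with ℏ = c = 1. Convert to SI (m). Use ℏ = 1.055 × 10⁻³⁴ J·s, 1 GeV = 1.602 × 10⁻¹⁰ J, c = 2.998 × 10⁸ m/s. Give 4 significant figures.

A length is [E]⁻¹ in ℏ=c=1; restore one factor of ℏc.
1 GeV⁻¹ → ℏc × (1 GeV in J)⁻¹ = 1.974 × 10⁻¹⁶ m.
Convert the energy scale: 2.82 × 10⁻³ MeV⁻¹ = 2.82 GeV⁻¹.
Result: 2.82 × 1.974 × 10⁻¹⁶ = 5.568 × 10⁻¹⁶ m.

5.568 × 10⁻¹⁶ m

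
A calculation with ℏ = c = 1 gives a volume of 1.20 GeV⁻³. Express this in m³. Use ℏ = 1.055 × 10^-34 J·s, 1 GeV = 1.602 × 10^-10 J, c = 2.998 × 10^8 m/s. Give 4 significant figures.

9.235 × 10^-48 m³

Volume is [L]³ = [E]⁻³·(ℏc)³.
1 GeV⁻³ → (ℏc)³ × (1 GeV in J)⁻³ = 7.696 × 10^-48 m³.
Result: 1.20 × 7.696 × 10^-48 = 9.235 × 10^-48 m³.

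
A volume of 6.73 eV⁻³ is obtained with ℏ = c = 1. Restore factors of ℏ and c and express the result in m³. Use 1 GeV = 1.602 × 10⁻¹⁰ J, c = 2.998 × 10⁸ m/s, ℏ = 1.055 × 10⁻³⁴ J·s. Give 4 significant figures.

5.179 × 10⁻²⁰ m³

Volume is [L]³ = [E]⁻³·(ℏc)³.
1 GeV⁻³ → (ℏc)³ × (1 GeV in J)⁻³ = 7.696 × 10⁻⁴⁸ m³.
Convert the energy scale: 6.73 eV⁻³ = 6.73 × 10²⁷ GeV⁻³.
Result: 6.73 × 10²⁷ × 7.696 × 10⁻⁴⁸ = 5.179 × 10⁻²⁰ m³.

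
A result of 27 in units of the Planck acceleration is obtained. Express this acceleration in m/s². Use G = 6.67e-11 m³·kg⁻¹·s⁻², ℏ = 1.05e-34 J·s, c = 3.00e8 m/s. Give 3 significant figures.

1.51e53 m/s²

One Planck acceleration: a_P = √(c⁷/(ℏG)) = 5.59e51 m/s².
27 × 5.59e51 m/s² = 1.51e53 m/s²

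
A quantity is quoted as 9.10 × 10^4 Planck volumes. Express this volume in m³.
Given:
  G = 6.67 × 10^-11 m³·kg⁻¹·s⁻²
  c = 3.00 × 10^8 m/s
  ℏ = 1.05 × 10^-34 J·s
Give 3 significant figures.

One Planck volume: V_P = (ℏG/c³)^(3/2) = 4.18 × 10^-105 m³.
9.10 × 10^4 × 4.18 × 10^-105 m³ = 3.80 × 10^-100 m³

3.80 × 10^-100 m³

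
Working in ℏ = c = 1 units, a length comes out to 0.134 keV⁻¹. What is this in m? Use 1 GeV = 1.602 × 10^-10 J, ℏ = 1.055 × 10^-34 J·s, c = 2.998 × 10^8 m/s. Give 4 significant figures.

2.646 × 10^-11 m

A length is [E]⁻¹ in ℏ=c=1; restore one factor of ℏc.
1 GeV⁻¹ → ℏc × (1 GeV in J)⁻¹ = 1.974 × 10^-16 m.
Convert the energy scale: 0.134 keV⁻¹ = 1.34 × 10^5 GeV⁻¹.
Result: 1.34 × 10^5 × 1.974 × 10^-16 = 2.646 × 10^-11 m.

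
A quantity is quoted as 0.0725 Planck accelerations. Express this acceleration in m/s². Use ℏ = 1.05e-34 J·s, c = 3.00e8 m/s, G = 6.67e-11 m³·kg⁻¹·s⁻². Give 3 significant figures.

4.05e50 m/s²

One Planck acceleration: a_P = √(c⁷/(ℏG)) = 5.59e51 m/s².
0.0725 × 5.59e51 m/s² = 4.05e50 m/s²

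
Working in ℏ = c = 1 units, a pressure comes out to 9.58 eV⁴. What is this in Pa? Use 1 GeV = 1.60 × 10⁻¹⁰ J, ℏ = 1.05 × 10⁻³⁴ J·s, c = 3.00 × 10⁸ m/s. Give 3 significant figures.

201 Pa

Pressure is [E]/[L]³ = [E]⁴/(ℏc)³.
1 GeV⁴ → 1/(ℏc)³ × (1 GeV in J)⁴ = 2.10 × 10³⁷ Pa.
Convert the energy scale: 9.58 eV⁴ = 9.58 × 10⁻³⁶ GeV⁴.
Result: 9.58 × 10⁻³⁶ × 2.10 × 10³⁷ = 201 Pa.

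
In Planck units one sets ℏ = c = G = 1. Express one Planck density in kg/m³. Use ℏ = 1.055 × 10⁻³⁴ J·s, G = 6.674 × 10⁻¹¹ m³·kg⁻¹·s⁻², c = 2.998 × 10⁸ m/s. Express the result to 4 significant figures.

5.154 × 10⁹⁶ kg/m³

ρ_P = c⁵/(ℏG²)
  = 2.422 × 10⁴² / 4.699 × 10⁻⁵⁵
  = 5.154 × 10⁹⁶ kg/m³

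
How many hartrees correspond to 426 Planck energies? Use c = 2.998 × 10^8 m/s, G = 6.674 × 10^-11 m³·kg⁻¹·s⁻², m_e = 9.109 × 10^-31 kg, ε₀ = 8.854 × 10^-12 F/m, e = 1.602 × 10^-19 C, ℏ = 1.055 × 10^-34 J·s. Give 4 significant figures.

Planck energy: E_P = √(ℏc⁵/G) = 1.957 × 10^9 J
hartree: E_h = m_e e⁴/(4πε₀ℏ)² = 4.354 × 10^-18 J
426 × 1.957 × 10^9 / 4.354 × 10^-18 = 1.914 × 10^29

1.914 × 10^29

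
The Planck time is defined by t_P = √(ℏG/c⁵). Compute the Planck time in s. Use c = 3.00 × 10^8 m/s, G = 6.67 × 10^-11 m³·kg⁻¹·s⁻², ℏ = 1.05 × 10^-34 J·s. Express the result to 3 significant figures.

t_P = √(ℏG/c⁵)
  = √(2.88 × 10^-87)
  = 5.37 × 10^-44 s

5.37 × 10^-44 s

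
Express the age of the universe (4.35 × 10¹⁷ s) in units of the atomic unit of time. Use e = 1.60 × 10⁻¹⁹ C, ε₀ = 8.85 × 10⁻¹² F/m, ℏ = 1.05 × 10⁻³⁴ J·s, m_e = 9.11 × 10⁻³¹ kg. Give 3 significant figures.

atomic unit of time: τ_au = (4πε₀)²ℏ³/(m_e e⁴) = 2.40 × 10⁻¹⁷ s.
4.35 × 10¹⁷ / 2.40 × 10⁻¹⁷ = 1.81 × 10³⁴

1.81 × 10³⁴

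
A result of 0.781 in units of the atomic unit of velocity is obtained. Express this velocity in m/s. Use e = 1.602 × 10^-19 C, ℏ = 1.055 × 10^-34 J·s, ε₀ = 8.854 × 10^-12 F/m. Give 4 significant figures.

One atomic unit of velocity: v_au = e²/(4πε₀ℏ) = 2.186 × 10^6 m/s.
0.781 × 2.186 × 10^6 m/s = 1.708 × 10^6 m/s

1.708 × 10^6 m/s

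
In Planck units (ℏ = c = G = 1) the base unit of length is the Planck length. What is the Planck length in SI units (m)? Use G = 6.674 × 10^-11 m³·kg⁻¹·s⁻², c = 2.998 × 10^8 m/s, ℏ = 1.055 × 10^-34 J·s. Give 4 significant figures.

ℓ_P = √(ℏG/c³)
  = √(2.613 × 10^-70)
  = 1.616 × 10^-35 m

1.616 × 10^-35 m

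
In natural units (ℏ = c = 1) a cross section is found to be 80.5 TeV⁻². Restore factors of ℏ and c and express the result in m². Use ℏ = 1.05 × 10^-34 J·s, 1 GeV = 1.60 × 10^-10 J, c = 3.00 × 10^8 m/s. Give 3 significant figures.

Area is [L]² = [E]⁻²·(ℏc)²; restore (ℏc)².
1 GeV⁻² → (ℏc)² × (1 GeV in J)⁻² = 3.88 × 10^-32 m².
Convert the energy scale: 80.5 TeV⁻² = 8.05 × 10^-5 GeV⁻².
Result: 8.05 × 10^-5 × 3.88 × 10^-32 = 3.12 × 10^-36 m².

3.12 × 10^-36 m²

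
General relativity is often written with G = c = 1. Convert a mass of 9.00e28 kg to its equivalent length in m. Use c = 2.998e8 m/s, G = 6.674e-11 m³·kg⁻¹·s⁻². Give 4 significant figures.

66.83 m

In G = c = 1 units mass has dimensions of length; the conversion factor is G/c².
9.00e28 kg × (G/c²) = 66.83 m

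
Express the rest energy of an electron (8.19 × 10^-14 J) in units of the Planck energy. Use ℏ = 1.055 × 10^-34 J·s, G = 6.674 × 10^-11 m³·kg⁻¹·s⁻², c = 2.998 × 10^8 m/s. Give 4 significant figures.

Planck energy: E_P = √(ℏc⁵/G) = 1.957 × 10^9 J.
8.19 × 10^-14 / 1.957 × 10^9 = 4.186 × 10^-23

4.186 × 10^-23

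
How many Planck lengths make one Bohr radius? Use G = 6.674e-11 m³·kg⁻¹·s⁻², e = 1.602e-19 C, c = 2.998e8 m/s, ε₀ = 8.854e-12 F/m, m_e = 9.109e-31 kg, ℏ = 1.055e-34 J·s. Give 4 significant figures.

3.277e24

Bohr radius: a₀ = 4πε₀ℏ²/(m_e e²) = 5.297e-11 m
Planck length: ℓ_P = √(ℏG/c³) = 1.616e-35 m
ratio = 5.297e-11 / 1.616e-35 = 3.277e24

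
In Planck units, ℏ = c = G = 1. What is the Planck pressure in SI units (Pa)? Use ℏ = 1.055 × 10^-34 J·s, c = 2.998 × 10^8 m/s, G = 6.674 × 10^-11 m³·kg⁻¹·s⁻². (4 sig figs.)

4.632 × 10^113 Pa

The unique combination of the constants set to 1 with dimensions of pressure is p_P = c⁷/(ℏG²).
  = 2.177 × 10^59 / 4.699 × 10^-55
  = 4.632 × 10^113 Pa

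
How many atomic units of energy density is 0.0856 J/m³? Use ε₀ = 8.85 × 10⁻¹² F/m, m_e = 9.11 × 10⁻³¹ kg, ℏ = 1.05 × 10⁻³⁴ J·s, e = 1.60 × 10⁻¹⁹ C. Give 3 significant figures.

2.84 × 10⁻¹⁵

atomic unit of energy density: u_au = E_h/a₀³ = m_e⁴e¹⁰/((4πε₀)⁵ℏ⁸) = 3.01 × 10¹³ J/m³.
0.0856 / 3.01 × 10¹³ = 2.84 × 10⁻¹⁵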